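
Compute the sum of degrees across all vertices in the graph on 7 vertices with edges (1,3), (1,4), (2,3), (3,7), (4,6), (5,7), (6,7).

Step 1: Count edges incident to each vertex:
  deg(1) = 2 (neighbors: 3, 4)
  deg(2) = 1 (neighbors: 3)
  deg(3) = 3 (neighbors: 1, 2, 7)
  deg(4) = 2 (neighbors: 1, 6)
  deg(5) = 1 (neighbors: 7)
  deg(6) = 2 (neighbors: 4, 7)
  deg(7) = 3 (neighbors: 3, 5, 6)

Step 2: Sum all degrees:
  2 + 1 + 3 + 2 + 1 + 2 + 3 = 14

Verification: sum of degrees = 2 * |E| = 2 * 7 = 14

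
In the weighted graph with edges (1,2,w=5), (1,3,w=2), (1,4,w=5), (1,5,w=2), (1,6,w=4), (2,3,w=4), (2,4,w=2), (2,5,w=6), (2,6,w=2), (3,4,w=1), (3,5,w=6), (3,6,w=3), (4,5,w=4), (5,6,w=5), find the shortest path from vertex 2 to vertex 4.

Step 1: Build adjacency list with weights:
  1: 2(w=5), 3(w=2), 4(w=5), 5(w=2), 6(w=4)
  2: 1(w=5), 3(w=4), 4(w=2), 5(w=6), 6(w=2)
  3: 1(w=2), 2(w=4), 4(w=1), 5(w=6), 6(w=3)
  4: 1(w=5), 2(w=2), 3(w=1), 5(w=4)
  5: 1(w=2), 2(w=6), 3(w=6), 4(w=4), 6(w=5)
  6: 1(w=4), 2(w=2), 3(w=3), 5(w=5)

Step 2: Apply Dijkstra's algorithm from vertex 2:
  Visit vertex 2 (distance=0)
    Update dist[1] = 5
    Update dist[3] = 4
    Update dist[4] = 2
    Update dist[5] = 6
    Update dist[6] = 2
  Visit vertex 4 (distance=2)
    Update dist[3] = 3

Step 3: Shortest path: 2 -> 4
Total weight: 2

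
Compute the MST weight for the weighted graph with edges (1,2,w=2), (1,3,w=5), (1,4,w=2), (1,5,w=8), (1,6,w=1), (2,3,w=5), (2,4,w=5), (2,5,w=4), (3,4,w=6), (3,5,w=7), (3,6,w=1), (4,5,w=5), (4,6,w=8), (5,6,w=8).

Apply Kruskal's algorithm (sort edges by weight, add if no cycle):

Sorted edges by weight:
  (1,6) w=1
  (3,6) w=1
  (1,2) w=2
  (1,4) w=2
  (2,5) w=4
  (1,3) w=5
  (2,4) w=5
  (2,3) w=5
  (4,5) w=5
  (3,4) w=6
  (3,5) w=7
  (1,5) w=8
  (4,6) w=8
  (5,6) w=8

Add edge (1,6) w=1 -- no cycle. Running total: 1
Add edge (3,6) w=1 -- no cycle. Running total: 2
Add edge (1,2) w=2 -- no cycle. Running total: 4
Add edge (1,4) w=2 -- no cycle. Running total: 6
Add edge (2,5) w=4 -- no cycle. Running total: 10

MST edges: (1,6,w=1), (3,6,w=1), (1,2,w=2), (1,4,w=2), (2,5,w=4)
Total MST weight: 1 + 1 + 2 + 2 + 4 = 10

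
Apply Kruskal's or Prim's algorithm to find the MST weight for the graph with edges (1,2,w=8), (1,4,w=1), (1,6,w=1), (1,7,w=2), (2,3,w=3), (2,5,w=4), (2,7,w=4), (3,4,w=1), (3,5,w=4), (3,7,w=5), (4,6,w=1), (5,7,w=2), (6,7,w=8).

Apply Kruskal's algorithm (sort edges by weight, add if no cycle):

Sorted edges by weight:
  (1,6) w=1
  (1,4) w=1
  (3,4) w=1
  (4,6) w=1
  (1,7) w=2
  (5,7) w=2
  (2,3) w=3
  (2,5) w=4
  (2,7) w=4
  (3,5) w=4
  (3,7) w=5
  (1,2) w=8
  (6,7) w=8

Add edge (1,6) w=1 -- no cycle. Running total: 1
Add edge (1,4) w=1 -- no cycle. Running total: 2
Add edge (3,4) w=1 -- no cycle. Running total: 3
Skip edge (4,6) w=1 -- would create cycle
Add edge (1,7) w=2 -- no cycle. Running total: 5
Add edge (5,7) w=2 -- no cycle. Running total: 7
Add edge (2,3) w=3 -- no cycle. Running total: 10

MST edges: (1,6,w=1), (1,4,w=1), (3,4,w=1), (1,7,w=2), (5,7,w=2), (2,3,w=3)
Total MST weight: 1 + 1 + 1 + 2 + 2 + 3 = 10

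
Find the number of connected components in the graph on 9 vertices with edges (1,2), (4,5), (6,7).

Step 1: Build adjacency list from edges:
  1: 2
  2: 1
  3: (none)
  4: 5
  5: 4
  6: 7
  7: 6
  8: (none)
  9: (none)

Step 2: Run BFS/DFS from vertex 1:
  Visited: {1, 2}
  Reached 2 of 9 vertices

Step 3: Only 2 of 9 vertices reached. Graph is disconnected.
Connected components: {1, 2}, {3}, {4, 5}, {6, 7}, {8}, {9}
Number of connected components: 6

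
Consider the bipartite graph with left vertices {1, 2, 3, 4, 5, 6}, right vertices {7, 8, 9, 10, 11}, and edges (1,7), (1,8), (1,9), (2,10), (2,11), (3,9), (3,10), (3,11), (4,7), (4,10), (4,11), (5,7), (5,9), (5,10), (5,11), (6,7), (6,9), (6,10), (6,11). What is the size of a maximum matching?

Step 1: List the neighbors of each left vertex:
  1: 7, 8, 9
  2: 10, 11
  3: 9, 10, 11
  4: 7, 10, 11
  5: 7, 9, 10, 11
  6: 7, 9, 10, 11

Step 2: Greedily match left vertices, then look for augmenting paths:
  Match 1 -- 8
  Match 2 -- 10
  Match 3 -- 9
  Match 4 -- 11
  Match 5 -- 7
  No augmenting path remains.

Step 3: Verify this is maximum:
  Matching size 5 = min(|L|, |R|) = min(6, 5), which is an upper bound, so this matching is maximum.

Maximum matching: {(1,8), (2,10), (3,9), (4,11), (5,7)}
Size: 5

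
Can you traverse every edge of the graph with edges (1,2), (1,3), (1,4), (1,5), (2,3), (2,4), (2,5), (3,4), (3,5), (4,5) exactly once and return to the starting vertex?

Step 1: Find the degree of each vertex:
  deg(1) = 4
  deg(2) = 4
  deg(3) = 4
  deg(4) = 4
  deg(5) = 4

Step 2: Count vertices with odd degree:
  All vertices have even degree (0 odd-degree vertices)

Step 3: Apply Euler's theorem:
  - Eulerian circuit exists iff graph is connected and all vertices have even degree
  - Eulerian path exists iff graph is connected and has 0 or 2 odd-degree vertices

Graph is connected with 0 odd-degree vertices.
Both Eulerian circuit and Eulerian path exist.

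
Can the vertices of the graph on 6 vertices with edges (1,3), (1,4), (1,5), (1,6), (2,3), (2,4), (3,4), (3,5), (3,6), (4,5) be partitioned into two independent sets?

Step 1: Attempt 2-coloring using BFS:
  Start at vertex 1, assign color 0
  Color vertex 3 with color 1 (neighbor of 1)
  Color vertex 4 with color 1 (neighbor of 1)
  Color vertex 5 with color 1 (neighbor of 1)
  Color vertex 6 with color 1 (neighbor of 1)
  Color vertex 2 with color 0 (neighbor of 3)

Step 2: Conflict found! Vertices 3 and 4 are adjacent but have the same color.
This means the graph contains an odd cycle.

The graph is NOT bipartite.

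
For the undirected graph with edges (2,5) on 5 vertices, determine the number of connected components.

Step 1: Build adjacency list from edges:
  1: (none)
  2: 5
  3: (none)
  4: (none)
  5: 2

Step 2: Run BFS/DFS from vertex 1:
  Visited: {1}
  Reached 1 of 5 vertices

Step 3: Only 1 of 5 vertices reached. Graph is disconnected.
Connected components: {1}, {2, 5}, {3}, {4}
Number of connected components: 4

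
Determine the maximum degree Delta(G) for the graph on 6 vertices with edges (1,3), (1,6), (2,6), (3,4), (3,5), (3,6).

Step 1: Count edges incident to each vertex:
  deg(1) = 2 (neighbors: 3, 6)
  deg(2) = 1 (neighbors: 6)
  deg(3) = 4 (neighbors: 1, 4, 5, 6)
  deg(4) = 1 (neighbors: 3)
  deg(5) = 1 (neighbors: 3)
  deg(6) = 3 (neighbors: 1, 2, 3)

Step 2: Find maximum:
  max(2, 1, 4, 1, 1, 3) = 4 (vertex 3)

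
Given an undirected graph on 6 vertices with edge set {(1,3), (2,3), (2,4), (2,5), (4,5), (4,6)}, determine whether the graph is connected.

Step 1: Build adjacency list from edges:
  1: 3
  2: 3, 4, 5
  3: 1, 2
  4: 2, 5, 6
  5: 2, 4
  6: 4

Step 2: Run BFS/DFS from vertex 1:
  Visited: {1, 3, 2, 4, 5, 6}
  Reached 6 of 6 vertices

Step 3: All 6 vertices reached from vertex 1, so the graph is connected.
Answer: Yes, the graph is connected.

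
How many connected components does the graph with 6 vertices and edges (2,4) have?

Step 1: Build adjacency list from edges:
  1: (none)
  2: 4
  3: (none)
  4: 2
  5: (none)
  6: (none)

Step 2: Run BFS/DFS from vertex 1:
  Visited: {1}
  Reached 1 of 6 vertices

Step 3: Only 1 of 6 vertices reached. Graph is disconnected.
Connected components: {1}, {2, 4}, {3}, {5}, {6}
Number of connected components: 5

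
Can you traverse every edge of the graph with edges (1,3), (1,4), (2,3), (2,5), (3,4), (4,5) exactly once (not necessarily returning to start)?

Step 1: Find the degree of each vertex:
  deg(1) = 2
  deg(2) = 2
  deg(3) = 3
  deg(4) = 3
  deg(5) = 2

Step 2: Count vertices with odd degree:
  Odd-degree vertices: 3, 4 (2 total)

Step 3: Apply Euler's theorem:
  - Eulerian circuit exists iff graph is connected and all vertices have even degree
  - Eulerian path exists iff graph is connected and has 0 or 2 odd-degree vertices

Graph is connected with exactly 2 odd-degree vertices (3, 4).
Eulerian path exists (starting and ending at the odd-degree vertices), but no Eulerian circuit.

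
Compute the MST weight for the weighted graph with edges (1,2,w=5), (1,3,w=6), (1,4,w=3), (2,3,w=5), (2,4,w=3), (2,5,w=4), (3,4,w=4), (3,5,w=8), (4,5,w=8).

Apply Kruskal's algorithm (sort edges by weight, add if no cycle):

Sorted edges by weight:
  (1,4) w=3
  (2,4) w=3
  (2,5) w=4
  (3,4) w=4
  (1,2) w=5
  (2,3) w=5
  (1,3) w=6
  (3,5) w=8
  (4,5) w=8

Add edge (1,4) w=3 -- no cycle. Running total: 3
Add edge (2,4) w=3 -- no cycle. Running total: 6
Add edge (2,5) w=4 -- no cycle. Running total: 10
Add edge (3,4) w=4 -- no cycle. Running total: 14

MST edges: (1,4,w=3), (2,4,w=3), (2,5,w=4), (3,4,w=4)
Total MST weight: 3 + 3 + 4 + 4 = 14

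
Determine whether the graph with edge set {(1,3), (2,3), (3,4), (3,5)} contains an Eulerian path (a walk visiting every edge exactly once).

Step 1: Find the degree of each vertex:
  deg(1) = 1
  deg(2) = 1
  deg(3) = 4
  deg(4) = 1
  deg(5) = 1

Step 2: Count vertices with odd degree:
  Odd-degree vertices: 1, 2, 4, 5 (4 total)

Step 3: Apply Euler's theorem:
  - Eulerian circuit exists iff graph is connected and all vertices have even degree
  - Eulerian path exists iff graph is connected and has 0 or 2 odd-degree vertices

Graph has 4 odd-degree vertices (need 0 or 2).
Neither Eulerian path nor Eulerian circuit exists.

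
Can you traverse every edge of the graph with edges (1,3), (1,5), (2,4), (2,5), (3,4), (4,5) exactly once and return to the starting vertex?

Step 1: Find the degree of each vertex:
  deg(1) = 2
  deg(2) = 2
  deg(3) = 2
  deg(4) = 3
  deg(5) = 3

Step 2: Count vertices with odd degree:
  Odd-degree vertices: 4, 5 (2 total)

Step 3: Apply Euler's theorem:
  - Eulerian circuit exists iff graph is connected and all vertices have even degree
  - Eulerian path exists iff graph is connected and has 0 or 2 odd-degree vertices

Graph is connected with exactly 2 odd-degree vertices (4, 5).
Eulerian path exists (starting and ending at the odd-degree vertices), but no Eulerian circuit.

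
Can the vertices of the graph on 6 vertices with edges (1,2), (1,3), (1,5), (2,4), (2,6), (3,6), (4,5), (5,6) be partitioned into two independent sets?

Step 1: Attempt 2-coloring using BFS:
  Start at vertex 1, assign color 0
  Color vertex 2 with color 1 (neighbor of 1)
  Color vertex 3 with color 1 (neighbor of 1)
  Color vertex 5 with color 1 (neighbor of 1)
  Color vertex 4 with color 0 (neighbor of 2)
  Color vertex 6 with color 0 (neighbor of 2)

Step 2: 2-coloring succeeded. No conflicts found.
  Set A (color 0): {1, 4, 6}
  Set B (color 1): {2, 3, 5}

The graph is bipartite with partition {1, 4, 6}, {2, 3, 5}.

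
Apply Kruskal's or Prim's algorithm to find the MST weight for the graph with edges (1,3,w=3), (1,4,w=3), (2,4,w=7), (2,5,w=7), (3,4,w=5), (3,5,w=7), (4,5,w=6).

Apply Kruskal's algorithm (sort edges by weight, add if no cycle):

Sorted edges by weight:
  (1,3) w=3
  (1,4) w=3
  (3,4) w=5
  (4,5) w=6
  (2,4) w=7
  (2,5) w=7
  (3,5) w=7

Add edge (1,3) w=3 -- no cycle. Running total: 3
Add edge (1,4) w=3 -- no cycle. Running total: 6
Skip edge (3,4) w=5 -- would create cycle
Add edge (4,5) w=6 -- no cycle. Running total: 12
Add edge (2,4) w=7 -- no cycle. Running total: 19

MST edges: (1,3,w=3), (1,4,w=3), (4,5,w=6), (2,4,w=7)
Total MST weight: 3 + 3 + 6 + 7 = 19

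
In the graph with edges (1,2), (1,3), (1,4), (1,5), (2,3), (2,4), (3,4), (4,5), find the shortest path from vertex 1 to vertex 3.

Step 1: Build adjacency list:
  1: 2, 3, 4, 5
  2: 1, 3, 4
  3: 1, 2, 4
  4: 1, 2, 3, 5
  5: 1, 4

Step 2: BFS from vertex 1 to find shortest path to 3:
  vertex 2 reached at distance 1
  vertex 3 reached at distance 1

Step 3: Shortest path: 1 -> 3
Path length: 1 edge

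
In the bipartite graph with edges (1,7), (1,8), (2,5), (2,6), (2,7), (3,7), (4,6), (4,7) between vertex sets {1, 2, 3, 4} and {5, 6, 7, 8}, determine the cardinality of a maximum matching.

Step 1: List the neighbors of each left vertex:
  1: 7, 8
  2: 5, 6, 7
  3: 7
  4: 6, 7

Step 2: Greedily match left vertices, then look for augmenting paths:
  Match 1 -- 8
  Match 2 -- 5
  Match 3 -- 7
  Match 4 -- 6
  No augmenting path remains.

Step 3: Verify this is maximum:
  Matching size 4 = min(|L|, |R|) = min(4, 4), which is an upper bound, so this matching is maximum.

Maximum matching: {(1,8), (2,5), (3,7), (4,6)}
Size: 4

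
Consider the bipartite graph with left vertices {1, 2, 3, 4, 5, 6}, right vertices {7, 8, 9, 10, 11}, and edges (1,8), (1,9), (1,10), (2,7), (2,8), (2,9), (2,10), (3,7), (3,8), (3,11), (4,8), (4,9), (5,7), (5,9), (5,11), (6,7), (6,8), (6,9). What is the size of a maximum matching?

Step 1: List the neighbors of each left vertex:
  1: 8, 9, 10
  2: 7, 8, 9, 10
  3: 7, 8, 11
  4: 8, 9
  5: 7, 9, 11
  6: 7, 8, 9

Step 2: Greedily match left vertices, then look for augmenting paths:
  Match 1 -- 8
  Match 2 -- 10
  Match 3 -- 11
  Match 4 -- 9
  Match 5 -- 7
  No augmenting path remains.

Step 3: Verify this is maximum:
  Matching size 5 = min(|L|, |R|) = min(6, 5), which is an upper bound, so this matching is maximum.

Maximum matching: {(1,8), (2,10), (3,11), (4,9), (5,7)}
Size: 5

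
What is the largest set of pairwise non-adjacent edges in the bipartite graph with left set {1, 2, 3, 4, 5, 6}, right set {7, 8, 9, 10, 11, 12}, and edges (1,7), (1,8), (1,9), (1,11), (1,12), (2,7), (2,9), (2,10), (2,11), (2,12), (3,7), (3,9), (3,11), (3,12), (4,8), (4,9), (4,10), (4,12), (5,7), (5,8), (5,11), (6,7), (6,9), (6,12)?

Step 1: List the neighbors of each left vertex:
  1: 7, 8, 9, 11, 12
  2: 7, 9, 10, 11, 12
  3: 7, 9, 11, 12
  4: 8, 9, 10, 12
  5: 7, 8, 11
  6: 7, 9, 12

Step 2: Greedily match left vertices, then look for augmenting paths:
  Match 1 -- 7
  Match 2 -- 9
  Match 3 -- 11
  Match 4 -- 10
  Match 5 -- 8
  Match 6 -- 12
  No augmenting path remains.

Step 3: Verify this is maximum:
  Matching size 6 = min(|L|, |R|) = min(6, 6), which is an upper bound, so this matching is maximum.

Maximum matching: {(1,7), (2,9), (3,11), (4,10), (5,8), (6,12)}
Size: 6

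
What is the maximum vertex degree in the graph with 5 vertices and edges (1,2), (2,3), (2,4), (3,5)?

Step 1: Count edges incident to each vertex:
  deg(1) = 1 (neighbors: 2)
  deg(2) = 3 (neighbors: 1, 3, 4)
  deg(3) = 2 (neighbors: 2, 5)
  deg(4) = 1 (neighbors: 2)
  deg(5) = 1 (neighbors: 3)

Step 2: Find maximum:
  max(1, 3, 2, 1, 1) = 3 (vertex 2)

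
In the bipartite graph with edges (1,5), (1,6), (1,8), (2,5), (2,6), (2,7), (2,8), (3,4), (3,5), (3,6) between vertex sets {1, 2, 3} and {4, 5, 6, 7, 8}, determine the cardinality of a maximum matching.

Step 1: List the neighbors of each left vertex:
  1: 5, 6, 8
  2: 5, 6, 7, 8
  3: 4, 5, 6

Step 2: Greedily match left vertices, then look for augmenting paths:
  Match 1 -- 5
  Match 2 -- 6
  Match 3 -- 4
  No augmenting path remains.

Step 3: Verify this is maximum:
  Matching size 3 = min(|L|, |R|) = min(3, 5), which is an upper bound, so this matching is maximum.

Maximum matching: {(1,5), (2,6), (3,4)}
Size: 3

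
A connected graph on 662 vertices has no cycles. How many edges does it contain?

A tree on n vertices always has exactly n - 1 edges.
For n = 662: edges = 662 - 1 = 661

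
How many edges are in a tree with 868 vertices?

A tree on n vertices always has exactly n - 1 edges.
For n = 868: edges = 868 - 1 = 867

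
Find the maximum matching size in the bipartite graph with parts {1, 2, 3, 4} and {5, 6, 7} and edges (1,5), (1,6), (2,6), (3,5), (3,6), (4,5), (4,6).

Step 1: List the neighbors of each left vertex:
  1: 5, 6
  2: 6
  3: 5, 6
  4: 5, 6

Step 2: Greedily match left vertices, then look for augmenting paths:
  Match 1 -- 5
  Match 2 -- 6
  No augmenting path remains.

Step 3: Verify this is maximum:
  Matching has size 2. The vertex set {5, 6} covers every edge and has size 2; any matching has at most one edge per cover vertex, so 2 is maximum (König's theorem).

Maximum matching: {(1,5), (2,6)}
Size: 2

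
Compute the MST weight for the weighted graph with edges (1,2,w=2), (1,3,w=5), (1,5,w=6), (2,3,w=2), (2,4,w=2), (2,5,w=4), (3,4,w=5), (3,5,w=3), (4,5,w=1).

Apply Kruskal's algorithm (sort edges by weight, add if no cycle):

Sorted edges by weight:
  (4,5) w=1
  (1,2) w=2
  (2,4) w=2
  (2,3) w=2
  (3,5) w=3
  (2,5) w=4
  (1,3) w=5
  (3,4) w=5
  (1,5) w=6

Add edge (4,5) w=1 -- no cycle. Running total: 1
Add edge (1,2) w=2 -- no cycle. Running total: 3
Add edge (2,4) w=2 -- no cycle. Running total: 5
Add edge (2,3) w=2 -- no cycle. Running total: 7

MST edges: (4,5,w=1), (1,2,w=2), (2,4,w=2), (2,3,w=2)
Total MST weight: 1 + 2 + 2 + 2 = 7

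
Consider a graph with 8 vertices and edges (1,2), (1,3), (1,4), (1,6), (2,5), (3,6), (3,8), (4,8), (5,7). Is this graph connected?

Step 1: Build adjacency list from edges:
  1: 2, 3, 4, 6
  2: 1, 5
  3: 1, 6, 8
  4: 1, 8
  5: 2, 7
  6: 1, 3
  7: 5
  8: 3, 4

Step 2: Run BFS/DFS from vertex 1:
  Visited: {1, 2, 3, 4, 6, 5, 8, 7}
  Reached 8 of 8 vertices

Step 3: All 8 vertices reached from vertex 1, so the graph is connected.
Answer: Yes, the graph is connected.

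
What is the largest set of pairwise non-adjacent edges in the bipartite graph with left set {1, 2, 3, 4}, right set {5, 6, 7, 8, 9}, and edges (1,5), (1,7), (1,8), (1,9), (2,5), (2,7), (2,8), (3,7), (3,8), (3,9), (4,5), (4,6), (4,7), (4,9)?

Step 1: List the neighbors of each left vertex:
  1: 5, 7, 8, 9
  2: 5, 7, 8
  3: 7, 8, 9
  4: 5, 6, 7, 9

Step 2: Greedily match left vertices, then look for augmenting paths:
  Match 1 -- 5
  Match 2 -- 7
  Match 3 -- 8
  Match 4 -- 6
  No augmenting path remains.

Step 3: Verify this is maximum:
  Matching size 4 = min(|L|, |R|) = min(4, 5), which is an upper bound, so this matching is maximum.

Maximum matching: {(1,5), (2,7), (3,8), (4,6)}
Size: 4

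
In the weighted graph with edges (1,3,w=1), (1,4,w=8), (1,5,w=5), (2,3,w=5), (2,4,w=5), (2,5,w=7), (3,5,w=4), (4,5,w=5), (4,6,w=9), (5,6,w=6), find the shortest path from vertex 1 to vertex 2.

Step 1: Build adjacency list with weights:
  1: 3(w=1), 4(w=8), 5(w=5)
  2: 3(w=5), 4(w=5), 5(w=7)
  3: 1(w=1), 2(w=5), 5(w=4)
  4: 1(w=8), 2(w=5), 5(w=5), 6(w=9)
  5: 1(w=5), 2(w=7), 3(w=4), 4(w=5), 6(w=6)
  6: 4(w=9), 5(w=6)

Step 2: Apply Dijkstra's algorithm from vertex 1:
  Visit vertex 1 (distance=0)
    Update dist[3] = 1
    Update dist[4] = 8
    Update dist[5] = 5
  Visit vertex 3 (distance=1)
    Update dist[2] = 6
  Visit vertex 5 (distance=5)
    Update dist[6] = 11
  Visit vertex 2 (distance=6)

Step 3: Shortest path: 1 -> 3 -> 2
Total weight: 1 + 5 = 6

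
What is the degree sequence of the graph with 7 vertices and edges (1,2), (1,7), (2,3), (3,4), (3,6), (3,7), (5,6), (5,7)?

Step 1: Count edges incident to each vertex:
  deg(1) = 2 (neighbors: 2, 7)
  deg(2) = 2 (neighbors: 1, 3)
  deg(3) = 4 (neighbors: 2, 4, 6, 7)
  deg(4) = 1 (neighbors: 3)
  deg(5) = 2 (neighbors: 6, 7)
  deg(6) = 2 (neighbors: 3, 5)
  deg(7) = 3 (neighbors: 1, 3, 5)

Step 2: Sort degrees in non-increasing order:
  Degrees: [2, 2, 4, 1, 2, 2, 3] -> sorted: [4, 3, 2, 2, 2, 2, 1]

Degree sequence: [4, 3, 2, 2, 2, 2, 1]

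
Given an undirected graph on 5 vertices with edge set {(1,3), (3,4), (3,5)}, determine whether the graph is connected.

Step 1: Build adjacency list from edges:
  1: 3
  2: (none)
  3: 1, 4, 5
  4: 3
  5: 3

Step 2: Run BFS/DFS from vertex 1:
  Visited: {1, 3, 4, 5}
  Reached 4 of 5 vertices

Step 3: Only 4 of 5 vertices reached. Graph is disconnected.
Connected components: {1, 3, 4, 5}, {2}
Answer: No, the graph is not connected (2 components).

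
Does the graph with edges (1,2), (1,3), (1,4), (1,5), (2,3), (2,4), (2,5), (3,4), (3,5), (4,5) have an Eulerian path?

Step 1: Find the degree of each vertex:
  deg(1) = 4
  deg(2) = 4
  deg(3) = 4
  deg(4) = 4
  deg(5) = 4

Step 2: Count vertices with odd degree:
  All vertices have even degree (0 odd-degree vertices)

Step 3: Apply Euler's theorem:
  - Eulerian circuit exists iff graph is connected and all vertices have even degree
  - Eulerian path exists iff graph is connected and has 0 or 2 odd-degree vertices

Graph is connected with 0 odd-degree vertices.
Both Eulerian circuit and Eulerian path exist.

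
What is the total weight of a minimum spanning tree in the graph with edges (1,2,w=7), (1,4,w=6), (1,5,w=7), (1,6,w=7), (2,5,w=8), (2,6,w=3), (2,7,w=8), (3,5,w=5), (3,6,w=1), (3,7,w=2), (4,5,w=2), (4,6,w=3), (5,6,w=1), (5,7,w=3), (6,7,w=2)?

Apply Kruskal's algorithm (sort edges by weight, add if no cycle):

Sorted edges by weight:
  (3,6) w=1
  (5,6) w=1
  (3,7) w=2
  (4,5) w=2
  (6,7) w=2
  (2,6) w=3
  (4,6) w=3
  (5,7) w=3
  (3,5) w=5
  (1,4) w=6
  (1,2) w=7
  (1,5) w=7
  (1,6) w=7
  (2,5) w=8
  (2,7) w=8

Add edge (3,6) w=1 -- no cycle. Running total: 1
Add edge (5,6) w=1 -- no cycle. Running total: 2
Add edge (3,7) w=2 -- no cycle. Running total: 4
Add edge (4,5) w=2 -- no cycle. Running total: 6
Skip edge (6,7) w=2 -- would create cycle
Add edge (2,6) w=3 -- no cycle. Running total: 9
Skip edge (4,6) w=3 -- would create cycle
Skip edge (5,7) w=3 -- would create cycle
Skip edge (3,5) w=5 -- would create cycle
Add edge (1,4) w=6 -- no cycle. Running total: 15

MST edges: (3,6,w=1), (5,6,w=1), (3,7,w=2), (4,5,w=2), (2,6,w=3), (1,4,w=6)
Total MST weight: 1 + 1 + 2 + 2 + 3 + 6 = 15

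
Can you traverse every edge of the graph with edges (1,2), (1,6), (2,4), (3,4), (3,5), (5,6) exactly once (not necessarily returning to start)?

Step 1: Find the degree of each vertex:
  deg(1) = 2
  deg(2) = 2
  deg(3) = 2
  deg(4) = 2
  deg(5) = 2
  deg(6) = 2

Step 2: Count vertices with odd degree:
  All vertices have even degree (0 odd-degree vertices)

Step 3: Apply Euler's theorem:
  - Eulerian circuit exists iff graph is connected and all vertices have even degree
  - Eulerian path exists iff graph is connected and has 0 or 2 odd-degree vertices

Graph is connected with 0 odd-degree vertices.
Both Eulerian circuit and Eulerian path exist.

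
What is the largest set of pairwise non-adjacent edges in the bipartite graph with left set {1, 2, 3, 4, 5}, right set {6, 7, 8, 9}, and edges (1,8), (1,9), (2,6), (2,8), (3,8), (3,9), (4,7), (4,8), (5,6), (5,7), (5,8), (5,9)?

Step 1: List the neighbors of each left vertex:
  1: 8, 9
  2: 6, 8
  3: 8, 9
  4: 7, 8
  5: 6, 7, 8, 9

Step 2: Greedily match left vertices, then look for augmenting paths:
  Match 1 -- 8
  Match 2 -- 6
  Match 3 -- 9
  Match 4 -- 7
  No augmenting path remains.

Step 3: Verify this is maximum:
  Matching size 4 = min(|L|, |R|) = min(5, 4), which is an upper bound, so this matching is maximum.

Maximum matching: {(1,8), (2,6), (3,9), (4,7)}
Size: 4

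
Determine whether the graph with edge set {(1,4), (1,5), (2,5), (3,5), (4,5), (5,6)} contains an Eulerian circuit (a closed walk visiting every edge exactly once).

Step 1: Find the degree of each vertex:
  deg(1) = 2
  deg(2) = 1
  deg(3) = 1
  deg(4) = 2
  deg(5) = 5
  deg(6) = 1

Step 2: Count vertices with odd degree:
  Odd-degree vertices: 2, 3, 5, 6 (4 total)

Step 3: Apply Euler's theorem:
  - Eulerian circuit exists iff graph is connected and all vertices have even degree
  - Eulerian path exists iff graph is connected and has 0 or 2 odd-degree vertices

Graph has 4 odd-degree vertices (need 0 or 2).
Neither Eulerian path nor Eulerian circuit exists.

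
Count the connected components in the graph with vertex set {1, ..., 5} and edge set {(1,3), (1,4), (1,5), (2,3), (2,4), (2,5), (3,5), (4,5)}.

Step 1: Build adjacency list from edges:
  1: 3, 4, 5
  2: 3, 4, 5
  3: 1, 2, 5
  4: 1, 2, 5
  5: 1, 2, 3, 4

Step 2: Run BFS/DFS from vertex 1:
  Visited: {1, 3, 4, 5, 2}
  Reached 5 of 5 vertices

Step 3: All 5 vertices reached from vertex 1, so the graph is connected.
Number of connected components: 1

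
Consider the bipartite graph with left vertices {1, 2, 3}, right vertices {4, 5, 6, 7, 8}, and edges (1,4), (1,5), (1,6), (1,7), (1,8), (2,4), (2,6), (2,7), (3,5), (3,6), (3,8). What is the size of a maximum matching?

Step 1: List the neighbors of each left vertex:
  1: 4, 5, 6, 7, 8
  2: 4, 6, 7
  3: 5, 6, 8

Step 2: Greedily match left vertices, then look for augmenting paths:
  Match 1 -- 4
  Match 2 -- 6
  Match 3 -- 5
  No augmenting path remains.

Step 3: Verify this is maximum:
  Matching size 3 = min(|L|, |R|) = min(3, 5), which is an upper bound, so this matching is maximum.

Maximum matching: {(1,4), (2,6), (3,5)}
Size: 3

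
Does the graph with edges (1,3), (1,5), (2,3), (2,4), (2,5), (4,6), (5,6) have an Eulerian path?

Step 1: Find the degree of each vertex:
  deg(1) = 2
  deg(2) = 3
  deg(3) = 2
  deg(4) = 2
  deg(5) = 3
  deg(6) = 2

Step 2: Count vertices with odd degree:
  Odd-degree vertices: 2, 5 (2 total)

Step 3: Apply Euler's theorem:
  - Eulerian circuit exists iff graph is connected and all vertices have even degree
  - Eulerian path exists iff graph is connected and has 0 or 2 odd-degree vertices

Graph is connected with exactly 2 odd-degree vertices (2, 5).
Eulerian path exists (starting and ending at the odd-degree vertices), but no Eulerian circuit.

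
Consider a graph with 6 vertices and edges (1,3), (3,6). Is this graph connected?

Step 1: Build adjacency list from edges:
  1: 3
  2: (none)
  3: 1, 6
  4: (none)
  5: (none)
  6: 3

Step 2: Run BFS/DFS from vertex 1:
  Visited: {1, 3, 6}
  Reached 3 of 6 vertices

Step 3: Only 3 of 6 vertices reached. Graph is disconnected.
Connected components: {1, 3, 6}, {2}, {4}, {5}
Answer: No, the graph is not connected (4 components).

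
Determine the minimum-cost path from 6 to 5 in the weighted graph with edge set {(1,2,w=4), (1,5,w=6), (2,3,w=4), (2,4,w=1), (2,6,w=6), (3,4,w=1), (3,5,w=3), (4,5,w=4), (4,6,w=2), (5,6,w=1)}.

Step 1: Build adjacency list with weights:
  1: 2(w=4), 5(w=6)
  2: 1(w=4), 3(w=4), 4(w=1), 6(w=6)
  3: 2(w=4), 4(w=1), 5(w=3)
  4: 2(w=1), 3(w=1), 5(w=4), 6(w=2)
  5: 1(w=6), 3(w=3), 4(w=4), 6(w=1)
  6: 2(w=6), 4(w=2), 5(w=1)

Step 2: Apply Dijkstra's algorithm from vertex 6:
  Visit vertex 6 (distance=0)
    Update dist[2] = 6
    Update dist[4] = 2
    Update dist[5] = 1
  Visit vertex 5 (distance=1)
    Update dist[1] = 7
    Update dist[3] = 4

Step 3: Shortest path: 6 -> 5
Total weight: 1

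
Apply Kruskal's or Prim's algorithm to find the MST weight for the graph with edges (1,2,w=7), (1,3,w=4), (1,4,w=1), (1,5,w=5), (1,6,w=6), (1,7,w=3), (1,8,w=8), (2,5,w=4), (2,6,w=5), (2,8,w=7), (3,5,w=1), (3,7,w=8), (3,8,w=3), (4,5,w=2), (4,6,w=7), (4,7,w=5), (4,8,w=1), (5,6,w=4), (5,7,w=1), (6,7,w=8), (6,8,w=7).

Apply Kruskal's algorithm (sort edges by weight, add if no cycle):

Sorted edges by weight:
  (1,4) w=1
  (3,5) w=1
  (4,8) w=1
  (5,7) w=1
  (4,5) w=2
  (1,7) w=3
  (3,8) w=3
  (1,3) w=4
  (2,5) w=4
  (5,6) w=4
  (1,5) w=5
  (2,6) w=5
  (4,7) w=5
  (1,6) w=6
  (1,2) w=7
  (2,8) w=7
  (4,6) w=7
  (6,8) w=7
  (1,8) w=8
  (3,7) w=8
  (6,7) w=8

Add edge (1,4) w=1 -- no cycle. Running total: 1
Add edge (3,5) w=1 -- no cycle. Running total: 2
Add edge (4,8) w=1 -- no cycle. Running total: 3
Add edge (5,7) w=1 -- no cycle. Running total: 4
Add edge (4,5) w=2 -- no cycle. Running total: 6
Skip edge (1,7) w=3 -- would create cycle
Skip edge (3,8) w=3 -- would create cycle
Skip edge (1,3) w=4 -- would create cycle
Add edge (2,5) w=4 -- no cycle. Running total: 10
Add edge (5,6) w=4 -- no cycle. Running total: 14

MST edges: (1,4,w=1), (3,5,w=1), (4,8,w=1), (5,7,w=1), (4,5,w=2), (2,5,w=4), (5,6,w=4)
Total MST weight: 1 + 1 + 1 + 1 + 2 + 4 + 4 = 14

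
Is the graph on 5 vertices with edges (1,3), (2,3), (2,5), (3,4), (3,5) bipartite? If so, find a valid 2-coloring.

Step 1: Attempt 2-coloring using BFS:
  Start at vertex 1, assign color 0
  Color vertex 3 with color 1 (neighbor of 1)
  Color vertex 2 with color 0 (neighbor of 3)
  Color vertex 4 with color 0 (neighbor of 3)
  Color vertex 5 with color 0 (neighbor of 3)

Step 2: Conflict found! Vertices 2 and 5 are adjacent but have the same color.
This means the graph contains an odd cycle.

The graph is NOT bipartite.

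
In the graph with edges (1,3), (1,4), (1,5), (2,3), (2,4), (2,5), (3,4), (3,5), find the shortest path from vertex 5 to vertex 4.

Step 1: Build adjacency list:
  1: 3, 4, 5
  2: 3, 4, 5
  3: 1, 2, 4, 5
  4: 1, 2, 3
  5: 1, 2, 3

Step 2: BFS from vertex 5 to find shortest path to 4:
  vertex 1 reached at distance 1
  vertex 2 reached at distance 1
  vertex 3 reached at distance 1
  vertex 4 reached at distance 2

Step 3: Shortest path: 5 -> 1 -> 4
Path length: 2 edges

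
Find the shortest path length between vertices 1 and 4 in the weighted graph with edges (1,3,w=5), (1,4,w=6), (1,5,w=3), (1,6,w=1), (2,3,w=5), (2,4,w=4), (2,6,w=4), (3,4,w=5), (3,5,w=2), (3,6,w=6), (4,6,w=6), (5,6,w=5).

Step 1: Build adjacency list with weights:
  1: 3(w=5), 4(w=6), 5(w=3), 6(w=1)
  2: 3(w=5), 4(w=4), 6(w=4)
  3: 1(w=5), 2(w=5), 4(w=5), 5(w=2), 6(w=6)
  4: 1(w=6), 2(w=4), 3(w=5), 6(w=6)
  5: 1(w=3), 3(w=2), 6(w=5)
  6: 1(w=1), 2(w=4), 3(w=6), 4(w=6), 5(w=5)

Step 2: Apply Dijkstra's algorithm from vertex 1:
  Visit vertex 1 (distance=0)
    Update dist[3] = 5
    Update dist[4] = 6
    Update dist[5] = 3
    Update dist[6] = 1
  Visit vertex 6 (distance=1)
    Update dist[2] = 5
  Visit vertex 5 (distance=3)
  Visit vertex 2 (distance=5)
  Visit vertex 3 (distance=5)
  Visit vertex 4 (distance=6)

Step 3: Shortest path: 1 -> 4
Total weight: 6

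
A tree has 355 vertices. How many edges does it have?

A tree on n vertices always has exactly n - 1 edges.
For n = 355: edges = 355 - 1 = 354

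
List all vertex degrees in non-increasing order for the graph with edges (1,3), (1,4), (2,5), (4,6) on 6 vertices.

Step 1: Count edges incident to each vertex:
  deg(1) = 2 (neighbors: 3, 4)
  deg(2) = 1 (neighbors: 5)
  deg(3) = 1 (neighbors: 1)
  deg(4) = 2 (neighbors: 1, 6)
  deg(5) = 1 (neighbors: 2)
  deg(6) = 1 (neighbors: 4)

Step 2: Sort degrees in non-increasing order:
  Degrees: [2, 1, 1, 2, 1, 1] -> sorted: [2, 2, 1, 1, 1, 1]

Degree sequence: [2, 2, 1, 1, 1, 1]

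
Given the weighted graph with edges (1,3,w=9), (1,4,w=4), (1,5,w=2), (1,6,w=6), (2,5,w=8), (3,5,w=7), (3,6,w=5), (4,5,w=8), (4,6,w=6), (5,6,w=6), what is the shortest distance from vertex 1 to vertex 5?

Step 1: Build adjacency list with weights:
  1: 3(w=9), 4(w=4), 5(w=2), 6(w=6)
  2: 5(w=8)
  3: 1(w=9), 5(w=7), 6(w=5)
  4: 1(w=4), 5(w=8), 6(w=6)
  5: 1(w=2), 2(w=8), 3(w=7), 4(w=8), 6(w=6)
  6: 1(w=6), 3(w=5), 4(w=6), 5(w=6)

Step 2: Apply Dijkstra's algorithm from vertex 1:
  Visit vertex 1 (distance=0)
    Update dist[3] = 9
    Update dist[4] = 4
    Update dist[5] = 2
    Update dist[6] = 6
  Visit vertex 5 (distance=2)
    Update dist[2] = 10

Step 3: Shortest path: 1 -> 5
Total weight: 2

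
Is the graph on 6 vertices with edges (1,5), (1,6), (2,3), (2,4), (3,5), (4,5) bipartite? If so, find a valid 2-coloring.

Step 1: Attempt 2-coloring using BFS:
  Start at vertex 1, assign color 0
  Color vertex 5 with color 1 (neighbor of 1)
  Color vertex 6 with color 1 (neighbor of 1)
  Color vertex 3 with color 0 (neighbor of 5)
  Color vertex 4 with color 0 (neighbor of 5)
  Color vertex 2 with color 1 (neighbor of 3)

Step 2: 2-coloring succeeded. No conflicts found.
  Set A (color 0): {1, 3, 4}
  Set B (color 1): {2, 5, 6}

The graph is bipartite with partition {1, 3, 4}, {2, 5, 6}.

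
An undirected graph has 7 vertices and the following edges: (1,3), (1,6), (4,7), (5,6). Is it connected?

Step 1: Build adjacency list from edges:
  1: 3, 6
  2: (none)
  3: 1
  4: 7
  5: 6
  6: 1, 5
  7: 4

Step 2: Run BFS/DFS from vertex 1:
  Visited: {1, 3, 6, 5}
  Reached 4 of 7 vertices

Step 3: Only 4 of 7 vertices reached. Graph is disconnected.
Connected components: {1, 3, 5, 6}, {2}, {4, 7}
Answer: No, the graph is not connected (3 components).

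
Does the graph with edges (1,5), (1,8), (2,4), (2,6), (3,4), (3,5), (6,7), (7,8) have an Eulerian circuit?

Step 1: Find the degree of each vertex:
  deg(1) = 2
  deg(2) = 2
  deg(3) = 2
  deg(4) = 2
  deg(5) = 2
  deg(6) = 2
  deg(7) = 2
  deg(8) = 2

Step 2: Count vertices with odd degree:
  All vertices have even degree (0 odd-degree vertices)

Step 3: Apply Euler's theorem:
  - Eulerian circuit exists iff graph is connected and all vertices have even degree
  - Eulerian path exists iff graph is connected and has 0 or 2 odd-degree vertices

Graph is connected with 0 odd-degree vertices.
Both Eulerian circuit and Eulerian path exist.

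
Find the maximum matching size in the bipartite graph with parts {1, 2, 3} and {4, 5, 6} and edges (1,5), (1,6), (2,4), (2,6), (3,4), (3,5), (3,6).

Step 1: List the neighbors of each left vertex:
  1: 5, 6
  2: 4, 6
  3: 4, 5, 6

Step 2: Greedily match left vertices, then look for augmenting paths:
  Match 1 -- 5
  Match 2 -- 4
  Match 3 -- 6
  No augmenting path remains.

Step 3: Verify this is maximum:
  Matching size 3 = min(|L|, |R|) = min(3, 3), which is an upper bound, so this matching is maximum.

Maximum matching: {(1,5), (2,4), (3,6)}
Size: 3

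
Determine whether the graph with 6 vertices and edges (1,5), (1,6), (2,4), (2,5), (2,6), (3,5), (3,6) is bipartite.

Step 1: Attempt 2-coloring using BFS:
  Start at vertex 1, assign color 0
  Color vertex 5 with color 1 (neighbor of 1)
  Color vertex 6 with color 1 (neighbor of 1)
  Color vertex 2 with color 0 (neighbor of 5)
  Color vertex 3 with color 0 (neighbor of 5)
  Color vertex 4 with color 1 (neighbor of 2)

Step 2: 2-coloring succeeded. No conflicts found.
  Set A (color 0): {1, 2, 3}
  Set B (color 1): {4, 5, 6}

The graph is bipartite with partition {1, 2, 3}, {4, 5, 6}.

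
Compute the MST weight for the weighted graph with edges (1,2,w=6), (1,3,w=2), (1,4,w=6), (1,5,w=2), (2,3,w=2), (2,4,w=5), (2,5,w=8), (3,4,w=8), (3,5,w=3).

Apply Kruskal's algorithm (sort edges by weight, add if no cycle):

Sorted edges by weight:
  (1,3) w=2
  (1,5) w=2
  (2,3) w=2
  (3,5) w=3
  (2,4) w=5
  (1,2) w=6
  (1,4) w=6
  (2,5) w=8
  (3,4) w=8

Add edge (1,3) w=2 -- no cycle. Running total: 2
Add edge (1,5) w=2 -- no cycle. Running total: 4
Add edge (2,3) w=2 -- no cycle. Running total: 6
Skip edge (3,5) w=3 -- would create cycle
Add edge (2,4) w=5 -- no cycle. Running total: 11

MST edges: (1,3,w=2), (1,5,w=2), (2,3,w=2), (2,4,w=5)
Total MST weight: 2 + 2 + 2 + 5 = 11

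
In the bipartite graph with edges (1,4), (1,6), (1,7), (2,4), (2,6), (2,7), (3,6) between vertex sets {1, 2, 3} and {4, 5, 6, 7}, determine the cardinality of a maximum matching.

Step 1: List the neighbors of each left vertex:
  1: 4, 6, 7
  2: 4, 6, 7
  3: 6

Step 2: Greedily match left vertices, then look for augmenting paths:
  Match 1 -- 4
  Match 2 -- 7
  Match 3 -- 6
  No augmenting path remains.

Step 3: Verify this is maximum:
  Matching size 3 = min(|L|, |R|) = min(3, 4), which is an upper bound, so this matching is maximum.

Maximum matching: {(1,4), (2,7), (3,6)}
Size: 3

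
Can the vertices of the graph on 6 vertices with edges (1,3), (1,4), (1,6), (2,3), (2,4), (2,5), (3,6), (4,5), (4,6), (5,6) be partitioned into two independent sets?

Step 1: Attempt 2-coloring using BFS:
  Start at vertex 1, assign color 0
  Color vertex 3 with color 1 (neighbor of 1)
  Color vertex 4 with color 1 (neighbor of 1)
  Color vertex 6 with color 1 (neighbor of 1)
  Color vertex 2 with color 0 (neighbor of 3)

Step 2: Conflict found! Vertices 3 and 6 are adjacent but have the same color.
This means the graph contains an odd cycle.

The graph is NOT bipartite.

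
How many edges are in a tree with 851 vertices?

A tree on n vertices always has exactly n - 1 edges.
For n = 851: edges = 851 - 1 = 850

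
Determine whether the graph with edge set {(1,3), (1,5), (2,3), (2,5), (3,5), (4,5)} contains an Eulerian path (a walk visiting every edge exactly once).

Step 1: Find the degree of each vertex:
  deg(1) = 2
  deg(2) = 2
  deg(3) = 3
  deg(4) = 1
  deg(5) = 4

Step 2: Count vertices with odd degree:
  Odd-degree vertices: 3, 4 (2 total)

Step 3: Apply Euler's theorem:
  - Eulerian circuit exists iff graph is connected and all vertices have even degree
  - Eulerian path exists iff graph is connected and has 0 or 2 odd-degree vertices

Graph is connected with exactly 2 odd-degree vertices (3, 4).
Eulerian path exists (starting and ending at the odd-degree vertices), but no Eulerian circuit.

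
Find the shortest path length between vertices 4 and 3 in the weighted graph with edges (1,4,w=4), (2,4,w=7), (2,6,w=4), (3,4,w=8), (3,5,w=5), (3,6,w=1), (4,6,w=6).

Step 1: Build adjacency list with weights:
  1: 4(w=4)
  2: 4(w=7), 6(w=4)
  3: 4(w=8), 5(w=5), 6(w=1)
  4: 1(w=4), 2(w=7), 3(w=8), 6(w=6)
  5: 3(w=5)
  6: 2(w=4), 3(w=1), 4(w=6)

Step 2: Apply Dijkstra's algorithm from vertex 4:
  Visit vertex 4 (distance=0)
    Update dist[1] = 4
    Update dist[2] = 7
    Update dist[3] = 8
    Update dist[6] = 6
  Visit vertex 1 (distance=4)
  Visit vertex 6 (distance=6)
    Update dist[3] = 7
  Visit vertex 2 (distance=7)
  Visit vertex 3 (distance=7)
    Update dist[5] = 12

Step 3: Shortest path: 4 -> 6 -> 3
Total weight: 6 + 1 = 7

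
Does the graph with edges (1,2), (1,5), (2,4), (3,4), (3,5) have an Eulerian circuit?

Step 1: Find the degree of each vertex:
  deg(1) = 2
  deg(2) = 2
  deg(3) = 2
  deg(4) = 2
  deg(5) = 2

Step 2: Count vertices with odd degree:
  All vertices have even degree (0 odd-degree vertices)

Step 3: Apply Euler's theorem:
  - Eulerian circuit exists iff graph is connected and all vertices have even degree
  - Eulerian path exists iff graph is connected and has 0 or 2 odd-degree vertices

Graph is connected with 0 odd-degree vertices.
Both Eulerian circuit and Eulerian path exist.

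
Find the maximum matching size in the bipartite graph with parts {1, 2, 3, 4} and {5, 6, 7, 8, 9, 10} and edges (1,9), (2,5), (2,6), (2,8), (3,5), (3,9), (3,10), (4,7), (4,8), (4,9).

Step 1: List the neighbors of each left vertex:
  1: 9
  2: 5, 6, 8
  3: 5, 9, 10
  4: 7, 8, 9

Step 2: Greedily match left vertices, then look for augmenting paths:
  Match 1 -- 9
  Match 2 -- 5
  Match 3 -- 10
  Match 4 -- 7
  No augmenting path remains.

Step 3: Verify this is maximum:
  Matching size 4 = min(|L|, |R|) = min(4, 6), which is an upper bound, so this matching is maximum.

Maximum matching: {(1,9), (2,5), (3,10), (4,7)}
Size: 4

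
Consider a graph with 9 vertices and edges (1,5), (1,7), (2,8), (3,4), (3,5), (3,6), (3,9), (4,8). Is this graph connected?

Step 1: Build adjacency list from edges:
  1: 5, 7
  2: 8
  3: 4, 5, 6, 9
  4: 3, 8
  5: 1, 3
  6: 3
  7: 1
  8: 2, 4
  9: 3

Step 2: Run BFS/DFS from vertex 1:
  Visited: {1, 5, 7, 3, 4, 6, 9, 8, 2}
  Reached 9 of 9 vertices

Step 3: All 9 vertices reached from vertex 1, so the graph is connected.
Answer: Yes, the graph is connected.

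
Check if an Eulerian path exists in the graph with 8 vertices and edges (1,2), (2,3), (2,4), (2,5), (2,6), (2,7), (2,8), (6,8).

Step 1: Find the degree of each vertex:
  deg(1) = 1
  deg(2) = 7
  deg(3) = 1
  deg(4) = 1
  deg(5) = 1
  deg(6) = 2
  deg(7) = 1
  deg(8) = 2

Step 2: Count vertices with odd degree:
  Odd-degree vertices: 1, 2, 3, 4, 5, 7 (6 total)

Step 3: Apply Euler's theorem:
  - Eulerian circuit exists iff graph is connected and all vertices have even degree
  - Eulerian path exists iff graph is connected and has 0 or 2 odd-degree vertices

Graph has 6 odd-degree vertices (need 0 or 2).
Neither Eulerian path nor Eulerian circuit exists.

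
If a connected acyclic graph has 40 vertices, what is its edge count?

A tree on n vertices always has exactly n - 1 edges.
For n = 40: edges = 40 - 1 = 39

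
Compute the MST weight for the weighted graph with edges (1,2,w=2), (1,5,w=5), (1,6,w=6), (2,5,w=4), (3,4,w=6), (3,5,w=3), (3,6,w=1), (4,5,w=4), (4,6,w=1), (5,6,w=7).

Apply Kruskal's algorithm (sort edges by weight, add if no cycle):

Sorted edges by weight:
  (3,6) w=1
  (4,6) w=1
  (1,2) w=2
  (3,5) w=3
  (2,5) w=4
  (4,5) w=4
  (1,5) w=5
  (1,6) w=6
  (3,4) w=6
  (5,6) w=7

Add edge (3,6) w=1 -- no cycle. Running total: 1
Add edge (4,6) w=1 -- no cycle. Running total: 2
Add edge (1,2) w=2 -- no cycle. Running total: 4
Add edge (3,5) w=3 -- no cycle. Running total: 7
Add edge (2,5) w=4 -- no cycle. Running total: 11

MST edges: (3,6,w=1), (4,6,w=1), (1,2,w=2), (3,5,w=3), (2,5,w=4)
Total MST weight: 1 + 1 + 2 + 3 + 4 = 11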